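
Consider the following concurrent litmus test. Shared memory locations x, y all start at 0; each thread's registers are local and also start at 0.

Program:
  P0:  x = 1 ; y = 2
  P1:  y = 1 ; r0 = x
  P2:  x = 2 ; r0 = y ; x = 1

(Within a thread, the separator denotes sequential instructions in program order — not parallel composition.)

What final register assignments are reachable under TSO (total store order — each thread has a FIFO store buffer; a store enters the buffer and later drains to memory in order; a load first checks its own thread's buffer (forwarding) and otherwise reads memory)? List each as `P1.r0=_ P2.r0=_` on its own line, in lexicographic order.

outcome vector order: (P1.r0,P2.r0)
|TSO outcomes| = 9

P1.r0=0 P2.r0=0
P1.r0=0 P2.r0=1
P1.r0=0 P2.r0=2
P1.r0=1 P2.r0=0
P1.r0=1 P2.r0=1
P1.r0=1 P2.r0=2
P1.r0=2 P2.r0=0
P1.r0=2 P2.r0=1
P1.r0=2 P2.r0=2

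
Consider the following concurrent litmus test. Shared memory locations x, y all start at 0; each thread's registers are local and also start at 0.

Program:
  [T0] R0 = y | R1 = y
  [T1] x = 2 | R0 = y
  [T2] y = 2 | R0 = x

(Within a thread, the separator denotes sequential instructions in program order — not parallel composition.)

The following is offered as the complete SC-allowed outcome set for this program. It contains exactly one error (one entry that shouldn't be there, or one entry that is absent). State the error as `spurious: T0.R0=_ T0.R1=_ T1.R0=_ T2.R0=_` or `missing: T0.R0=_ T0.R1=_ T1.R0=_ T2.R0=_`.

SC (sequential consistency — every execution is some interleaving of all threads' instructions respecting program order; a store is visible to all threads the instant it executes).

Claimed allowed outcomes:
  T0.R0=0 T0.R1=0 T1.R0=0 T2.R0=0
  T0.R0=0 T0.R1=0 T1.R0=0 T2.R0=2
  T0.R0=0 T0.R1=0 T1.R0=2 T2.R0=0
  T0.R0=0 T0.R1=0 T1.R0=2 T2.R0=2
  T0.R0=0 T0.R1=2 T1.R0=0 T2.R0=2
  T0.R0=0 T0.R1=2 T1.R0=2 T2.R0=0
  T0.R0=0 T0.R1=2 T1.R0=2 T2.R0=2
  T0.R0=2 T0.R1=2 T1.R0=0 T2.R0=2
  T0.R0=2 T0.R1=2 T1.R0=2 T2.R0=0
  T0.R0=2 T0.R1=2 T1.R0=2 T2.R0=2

outcome vector order: (T0.R0,T0.R1,T1.R0,T2.R0)
SC: 9 outcomes — {0002; 0020; 0022; 0202; 0220; 0222; 2202; 2220; 2222}
claimed∖SC = {0000}

spurious: T0.R0=0 T0.R1=0 T1.R0=0 T2.R0=0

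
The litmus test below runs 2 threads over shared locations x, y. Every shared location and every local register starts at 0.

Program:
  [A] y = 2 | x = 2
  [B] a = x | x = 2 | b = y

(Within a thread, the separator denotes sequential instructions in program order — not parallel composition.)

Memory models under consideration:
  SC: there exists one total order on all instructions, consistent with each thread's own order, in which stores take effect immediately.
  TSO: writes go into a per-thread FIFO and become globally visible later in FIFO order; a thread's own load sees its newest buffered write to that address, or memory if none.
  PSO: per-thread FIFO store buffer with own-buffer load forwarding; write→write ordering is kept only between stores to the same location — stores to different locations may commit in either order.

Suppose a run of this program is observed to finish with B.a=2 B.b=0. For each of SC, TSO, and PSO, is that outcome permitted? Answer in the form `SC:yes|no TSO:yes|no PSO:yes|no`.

SC:no TSO:no PSO:yes

outcome vector order: (B.a,B.b)
under SC → <0 0> <0 2> <2 2>
under TSO → <0 0> <0 2> <2 2>
under PSO → <0 0> <0 2> <2 0> <2 2>
target <2 0> ∈ {PSO}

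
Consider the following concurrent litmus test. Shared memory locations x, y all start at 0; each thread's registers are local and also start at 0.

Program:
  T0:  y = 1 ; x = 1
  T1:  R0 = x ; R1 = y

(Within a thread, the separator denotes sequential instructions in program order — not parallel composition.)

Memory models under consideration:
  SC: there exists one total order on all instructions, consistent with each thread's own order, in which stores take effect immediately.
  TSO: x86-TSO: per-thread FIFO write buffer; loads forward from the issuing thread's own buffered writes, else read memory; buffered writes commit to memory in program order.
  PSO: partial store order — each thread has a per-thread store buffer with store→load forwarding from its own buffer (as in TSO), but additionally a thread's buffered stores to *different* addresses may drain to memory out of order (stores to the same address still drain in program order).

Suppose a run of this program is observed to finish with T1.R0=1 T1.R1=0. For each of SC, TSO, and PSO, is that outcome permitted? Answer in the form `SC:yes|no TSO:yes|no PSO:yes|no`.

SC:no TSO:no PSO:yes

outcome vector order: (T1.R0,T1.R1)
SC: 3 outcomes — {(0,0), (0,1), (1,1)}
TSO: 3 outcomes — {(0,0), (0,1), (1,1)}
PSO: 4 outcomes — {(0,0), (0,1), (1,0), (1,1)}
target (1,0) ∈ {PSO}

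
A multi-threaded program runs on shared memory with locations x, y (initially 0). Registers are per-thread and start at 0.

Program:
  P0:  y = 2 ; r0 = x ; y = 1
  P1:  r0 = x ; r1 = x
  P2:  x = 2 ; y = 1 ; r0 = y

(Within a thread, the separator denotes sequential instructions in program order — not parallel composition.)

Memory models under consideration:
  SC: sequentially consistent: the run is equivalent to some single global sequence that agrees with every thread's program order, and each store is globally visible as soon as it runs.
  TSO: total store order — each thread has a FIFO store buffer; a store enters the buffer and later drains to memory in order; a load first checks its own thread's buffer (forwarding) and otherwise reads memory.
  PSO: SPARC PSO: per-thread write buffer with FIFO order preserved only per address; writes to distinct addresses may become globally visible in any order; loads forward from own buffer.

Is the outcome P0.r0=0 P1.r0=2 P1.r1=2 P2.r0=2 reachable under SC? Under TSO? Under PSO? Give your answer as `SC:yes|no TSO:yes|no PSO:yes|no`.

SC:no TSO:yes PSO:yes

outcome vector order: (P0.r0,P1.r0,P1.r1,P2.r0)
SC (9): 0/0/0/1; 0/0/2/1; 0/2/2/1; 2/0/0/1; 2/0/0/2; 2/0/2/1; 2/0/2/2; 2/2/2/1; 2/2/2/2
TSO (12): 0/0/0/1; 0/0/0/2; 0/0/2/1; 0/0/2/2; 0/2/2/1; 0/2/2/2; 2/0/0/1; 2/0/0/2; 2/0/2/1; 2/0/2/2; 2/2/2/1; 2/2/2/2
PSO (12): 0/0/0/1; 0/0/0/2; 0/0/2/1; 0/0/2/2; 0/2/2/1; 0/2/2/2; 2/0/0/1; 2/0/0/2; 2/0/2/1; 2/0/2/2; 2/2/2/1; 2/2/2/2
target 0/2/2/2 ∈ {TSO,PSO}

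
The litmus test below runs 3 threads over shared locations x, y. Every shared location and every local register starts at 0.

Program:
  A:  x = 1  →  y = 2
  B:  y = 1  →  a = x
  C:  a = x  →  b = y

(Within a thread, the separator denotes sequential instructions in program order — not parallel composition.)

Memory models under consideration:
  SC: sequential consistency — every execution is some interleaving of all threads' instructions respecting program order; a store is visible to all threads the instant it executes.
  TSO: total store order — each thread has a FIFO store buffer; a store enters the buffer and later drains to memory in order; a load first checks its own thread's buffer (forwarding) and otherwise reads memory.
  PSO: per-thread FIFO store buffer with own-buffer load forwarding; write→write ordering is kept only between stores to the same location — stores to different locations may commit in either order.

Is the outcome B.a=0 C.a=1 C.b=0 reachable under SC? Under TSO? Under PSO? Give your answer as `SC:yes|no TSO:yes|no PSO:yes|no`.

outcome vector order: (B.a,C.a,C.b)
[SC] allowed = {0/0/0; 0/0/1; 0/0/2; 0/1/1; 0/1/2; 1/0/0; 1/0/1; 1/0/2; 1/1/0; 1/1/1; 1/1/2}
[TSO] allowed = {0/0/0; 0/0/1; 0/0/2; 0/1/0; 0/1/1; 0/1/2; 1/0/0; 1/0/1; 1/0/2; 1/1/0; 1/1/1; 1/1/2}
[PSO] allowed = {0/0/0; 0/0/1; 0/0/2; 0/1/0; 0/1/1; 0/1/2; 1/0/0; 1/0/1; 1/0/2; 1/1/0; 1/1/1; 1/1/2}
target 0/1/0 ∈ {TSO,PSO}

SC:no TSO:yes PSO:yes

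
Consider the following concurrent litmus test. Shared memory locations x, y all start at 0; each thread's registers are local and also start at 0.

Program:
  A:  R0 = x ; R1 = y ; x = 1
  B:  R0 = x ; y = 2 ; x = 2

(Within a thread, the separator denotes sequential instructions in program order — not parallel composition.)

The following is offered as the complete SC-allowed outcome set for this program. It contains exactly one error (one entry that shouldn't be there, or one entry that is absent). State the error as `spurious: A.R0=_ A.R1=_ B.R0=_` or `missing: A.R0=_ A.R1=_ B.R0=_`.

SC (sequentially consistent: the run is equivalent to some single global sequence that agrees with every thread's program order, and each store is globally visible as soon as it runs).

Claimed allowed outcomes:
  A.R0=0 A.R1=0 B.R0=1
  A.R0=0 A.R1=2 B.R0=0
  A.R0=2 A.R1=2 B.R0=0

missing: A.R0=0 A.R1=0 B.R0=0

outcome vector order: (A.R0,A.R1,B.R0)
under SC → 0/0/0; 0/0/1; 0/2/0; 2/2/0
SC∖claimed = {0/0/0}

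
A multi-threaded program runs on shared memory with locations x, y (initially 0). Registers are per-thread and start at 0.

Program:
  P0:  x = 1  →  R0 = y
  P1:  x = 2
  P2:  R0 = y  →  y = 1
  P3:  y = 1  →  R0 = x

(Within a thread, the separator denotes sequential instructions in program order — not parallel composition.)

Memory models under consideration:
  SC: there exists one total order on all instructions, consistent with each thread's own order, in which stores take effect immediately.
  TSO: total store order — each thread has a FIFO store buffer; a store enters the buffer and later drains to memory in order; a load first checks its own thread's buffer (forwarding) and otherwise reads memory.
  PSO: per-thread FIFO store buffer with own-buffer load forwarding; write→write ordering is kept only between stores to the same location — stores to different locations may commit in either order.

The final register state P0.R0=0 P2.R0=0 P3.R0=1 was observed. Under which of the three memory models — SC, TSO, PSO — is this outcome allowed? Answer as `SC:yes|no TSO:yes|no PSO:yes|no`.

SC:yes TSO:yes PSO:yes

outcome vector order: (P0.R0,P2.R0,P3.R0)
SC (10): 001 002 011 012 100 101 102 110 111 112
TSO (12): 000 001 002 010 011 012 100 101 102 110 111 112
PSO (12): 000 001 002 010 011 012 100 101 102 110 111 112
target 001 ∈ {SC,TSO,PSO}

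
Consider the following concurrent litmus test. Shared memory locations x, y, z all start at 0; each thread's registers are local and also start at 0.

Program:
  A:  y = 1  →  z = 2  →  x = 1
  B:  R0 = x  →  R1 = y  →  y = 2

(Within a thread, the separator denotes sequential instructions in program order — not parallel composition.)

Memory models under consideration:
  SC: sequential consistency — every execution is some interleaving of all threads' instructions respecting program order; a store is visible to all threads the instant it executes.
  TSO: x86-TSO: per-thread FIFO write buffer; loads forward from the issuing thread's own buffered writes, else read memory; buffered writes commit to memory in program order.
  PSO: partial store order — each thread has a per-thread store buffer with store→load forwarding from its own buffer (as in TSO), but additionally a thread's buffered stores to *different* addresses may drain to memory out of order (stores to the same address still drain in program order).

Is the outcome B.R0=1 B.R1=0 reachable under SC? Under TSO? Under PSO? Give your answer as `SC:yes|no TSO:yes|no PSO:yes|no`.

outcome vector order: (B.R0,B.R1)
SC: 3 outcomes — {<0 0>; <0 1>; <1 1>}
TSO: 3 outcomes — {<0 0>; <0 1>; <1 1>}
PSO: 4 outcomes — {<0 0>; <0 1>; <1 0>; <1 1>}
target <1 0> ∈ {PSO}

SC:no TSO:no PSO:yes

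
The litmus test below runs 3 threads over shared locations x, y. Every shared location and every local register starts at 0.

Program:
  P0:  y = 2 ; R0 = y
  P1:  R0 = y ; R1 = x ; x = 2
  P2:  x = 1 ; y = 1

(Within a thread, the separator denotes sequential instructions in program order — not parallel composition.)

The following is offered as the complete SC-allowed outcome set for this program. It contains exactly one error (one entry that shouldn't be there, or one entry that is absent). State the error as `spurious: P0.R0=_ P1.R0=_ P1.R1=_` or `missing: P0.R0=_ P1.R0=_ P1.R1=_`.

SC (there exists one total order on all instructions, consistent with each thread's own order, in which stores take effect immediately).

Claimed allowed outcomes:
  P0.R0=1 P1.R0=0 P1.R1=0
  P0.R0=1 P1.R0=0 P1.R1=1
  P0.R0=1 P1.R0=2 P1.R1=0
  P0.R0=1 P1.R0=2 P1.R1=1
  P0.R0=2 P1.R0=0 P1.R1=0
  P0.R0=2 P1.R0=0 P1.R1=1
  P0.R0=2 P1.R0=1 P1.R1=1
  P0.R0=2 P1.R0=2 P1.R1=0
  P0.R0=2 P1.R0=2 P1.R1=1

outcome vector order: (P0.R0,P1.R0,P1.R1)
[SC] allowed = {1/0/0 1/0/1 1/1/1 1/2/0 1/2/1 2/0/0 2/0/1 2/1/1 2/2/0 2/2/1}
SC∖claimed = {1/1/1}

missing: P0.R0=1 P1.R0=1 P1.R1=1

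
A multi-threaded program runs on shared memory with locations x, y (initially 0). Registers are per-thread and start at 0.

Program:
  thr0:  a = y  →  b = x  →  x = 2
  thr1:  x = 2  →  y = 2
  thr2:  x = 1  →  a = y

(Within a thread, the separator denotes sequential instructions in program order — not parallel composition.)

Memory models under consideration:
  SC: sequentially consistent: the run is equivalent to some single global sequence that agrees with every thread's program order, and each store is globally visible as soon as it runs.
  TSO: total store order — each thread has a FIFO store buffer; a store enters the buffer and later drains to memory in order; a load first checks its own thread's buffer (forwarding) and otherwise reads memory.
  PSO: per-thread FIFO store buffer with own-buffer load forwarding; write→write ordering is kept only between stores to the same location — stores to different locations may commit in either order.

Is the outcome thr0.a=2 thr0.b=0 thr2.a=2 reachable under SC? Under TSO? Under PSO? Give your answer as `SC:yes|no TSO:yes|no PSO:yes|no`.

SC:no TSO:no PSO:yes

outcome vector order: (thr0.a,thr0.b,thr2.a)
SC (10): (0,0,0); (0,0,2); (0,1,0); (0,1,2); (0,2,0); (0,2,2); (2,1,0); (2,1,2); (2,2,0); (2,2,2)
TSO (10): (0,0,0); (0,0,2); (0,1,0); (0,1,2); (0,2,0); (0,2,2); (2,1,0); (2,1,2); (2,2,0); (2,2,2)
PSO (12): (0,0,0); (0,0,2); (0,1,0); (0,1,2); (0,2,0); (0,2,2); (2,0,0); (2,0,2); (2,1,0); (2,1,2); (2,2,0); (2,2,2)
target (2,0,2) ∈ {PSO}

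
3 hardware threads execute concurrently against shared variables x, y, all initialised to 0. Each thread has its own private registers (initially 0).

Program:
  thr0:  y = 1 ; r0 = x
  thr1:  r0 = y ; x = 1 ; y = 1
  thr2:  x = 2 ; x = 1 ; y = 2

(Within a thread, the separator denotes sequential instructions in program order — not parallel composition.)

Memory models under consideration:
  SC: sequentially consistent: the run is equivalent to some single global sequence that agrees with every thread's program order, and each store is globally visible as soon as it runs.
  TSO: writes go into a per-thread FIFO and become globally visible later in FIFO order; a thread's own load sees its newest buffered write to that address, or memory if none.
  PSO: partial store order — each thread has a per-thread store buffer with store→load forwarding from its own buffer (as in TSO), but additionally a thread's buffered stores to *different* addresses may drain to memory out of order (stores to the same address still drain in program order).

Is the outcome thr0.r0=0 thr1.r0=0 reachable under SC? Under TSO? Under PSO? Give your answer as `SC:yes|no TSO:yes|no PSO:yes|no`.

SC:yes TSO:yes PSO:yes

outcome vector order: (thr0.r0,thr1.r0)
[SC] allowed = {<0 0>; <0 1>; <0 2>; <1 0>; <1 1>; <1 2>; <2 0>; <2 1>; <2 2>}
[TSO] allowed = {<0 0>; <0 1>; <0 2>; <1 0>; <1 1>; <1 2>; <2 0>; <2 1>; <2 2>}
[PSO] allowed = {<0 0>; <0 1>; <0 2>; <1 0>; <1 1>; <1 2>; <2 0>; <2 1>; <2 2>}
target <0 0> ∈ {SC,TSO,PSO}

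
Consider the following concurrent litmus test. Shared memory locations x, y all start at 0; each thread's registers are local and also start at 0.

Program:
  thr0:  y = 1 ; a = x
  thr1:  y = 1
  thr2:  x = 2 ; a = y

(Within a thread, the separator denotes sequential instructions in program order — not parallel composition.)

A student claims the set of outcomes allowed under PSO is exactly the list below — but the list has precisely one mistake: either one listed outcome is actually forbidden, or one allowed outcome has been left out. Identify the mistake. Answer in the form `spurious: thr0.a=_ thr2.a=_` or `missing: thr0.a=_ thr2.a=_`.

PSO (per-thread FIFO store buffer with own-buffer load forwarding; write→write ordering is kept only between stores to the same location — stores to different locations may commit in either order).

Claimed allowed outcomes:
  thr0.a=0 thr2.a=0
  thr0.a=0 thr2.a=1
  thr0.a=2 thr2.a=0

missing: thr0.a=2 thr2.a=1

outcome vector order: (thr0.a,thr2.a)
PSO: 4 outcomes — {00; 01; 20; 21}
PSO∖claimed = {21}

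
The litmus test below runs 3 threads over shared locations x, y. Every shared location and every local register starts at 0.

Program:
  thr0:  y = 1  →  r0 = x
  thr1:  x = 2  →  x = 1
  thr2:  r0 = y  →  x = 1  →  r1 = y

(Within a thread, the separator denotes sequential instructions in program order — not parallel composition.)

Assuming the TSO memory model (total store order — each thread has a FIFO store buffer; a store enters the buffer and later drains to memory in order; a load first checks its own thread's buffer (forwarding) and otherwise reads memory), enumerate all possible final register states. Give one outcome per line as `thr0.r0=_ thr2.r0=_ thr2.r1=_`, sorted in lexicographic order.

thr0.r0=0 thr2.r0=0 thr2.r1=0
thr0.r0=0 thr2.r0=0 thr2.r1=1
thr0.r0=0 thr2.r0=1 thr2.r1=1
thr0.r0=1 thr2.r0=0 thr2.r1=0
thr0.r0=1 thr2.r0=0 thr2.r1=1
thr0.r0=1 thr2.r0=1 thr2.r1=1
thr0.r0=2 thr2.r0=0 thr2.r1=0
thr0.r0=2 thr2.r0=0 thr2.r1=1
thr0.r0=2 thr2.r0=1 thr2.r1=1

outcome vector order: (thr0.r0,thr2.r0,thr2.r1)
|TSO outcomes| = 9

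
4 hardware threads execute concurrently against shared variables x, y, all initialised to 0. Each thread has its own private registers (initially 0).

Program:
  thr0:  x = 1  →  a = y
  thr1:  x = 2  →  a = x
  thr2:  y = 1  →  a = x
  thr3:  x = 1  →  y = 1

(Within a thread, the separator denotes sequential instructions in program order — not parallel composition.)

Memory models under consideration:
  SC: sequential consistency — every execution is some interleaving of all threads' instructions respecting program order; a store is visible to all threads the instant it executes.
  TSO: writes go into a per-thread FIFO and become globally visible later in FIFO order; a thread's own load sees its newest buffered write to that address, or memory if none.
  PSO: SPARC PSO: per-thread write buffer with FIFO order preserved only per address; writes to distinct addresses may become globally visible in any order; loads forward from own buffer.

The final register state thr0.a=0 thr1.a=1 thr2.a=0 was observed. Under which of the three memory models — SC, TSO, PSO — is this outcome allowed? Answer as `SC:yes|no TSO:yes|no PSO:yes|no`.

outcome vector order: (thr0.a,thr1.a,thr2.a)
under SC → 011; 012; 021; 022; 110; 111; 112; 120; 121; 122
under TSO → 010; 011; 012; 020; 021; 022; 110; 111; 112; 120; 121; 122
under PSO → 010; 011; 012; 020; 021; 022; 110; 111; 112; 120; 121; 122
target 010 ∈ {TSO,PSO}

SC:no TSO:yes PSO:yes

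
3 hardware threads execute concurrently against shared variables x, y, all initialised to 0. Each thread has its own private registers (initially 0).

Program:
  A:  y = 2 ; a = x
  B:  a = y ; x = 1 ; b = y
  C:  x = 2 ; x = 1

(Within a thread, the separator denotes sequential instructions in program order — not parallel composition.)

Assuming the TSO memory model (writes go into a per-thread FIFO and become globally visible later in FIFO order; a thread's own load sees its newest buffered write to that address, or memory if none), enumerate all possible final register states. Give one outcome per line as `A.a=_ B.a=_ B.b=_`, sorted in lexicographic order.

A.a=0 B.a=0 B.b=0
A.a=0 B.a=0 B.b=2
A.a=0 B.a=2 B.b=2
A.a=1 B.a=0 B.b=0
A.a=1 B.a=0 B.b=2
A.a=1 B.a=2 B.b=2
A.a=2 B.a=0 B.b=0
A.a=2 B.a=0 B.b=2
A.a=2 B.a=2 B.b=2

outcome vector order: (A.a,B.a,B.b)
|TSO outcomes| = 9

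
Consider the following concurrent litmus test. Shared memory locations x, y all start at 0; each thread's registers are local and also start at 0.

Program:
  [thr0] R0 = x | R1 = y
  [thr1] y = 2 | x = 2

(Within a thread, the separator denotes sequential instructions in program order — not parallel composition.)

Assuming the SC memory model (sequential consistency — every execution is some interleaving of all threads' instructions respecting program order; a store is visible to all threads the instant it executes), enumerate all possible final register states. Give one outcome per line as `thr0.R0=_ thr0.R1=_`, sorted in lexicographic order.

thr0.R0=0 thr0.R1=0
thr0.R0=0 thr0.R1=2
thr0.R0=2 thr0.R1=2

outcome vector order: (thr0.R0,thr0.R1)
|SC outcomes| = 3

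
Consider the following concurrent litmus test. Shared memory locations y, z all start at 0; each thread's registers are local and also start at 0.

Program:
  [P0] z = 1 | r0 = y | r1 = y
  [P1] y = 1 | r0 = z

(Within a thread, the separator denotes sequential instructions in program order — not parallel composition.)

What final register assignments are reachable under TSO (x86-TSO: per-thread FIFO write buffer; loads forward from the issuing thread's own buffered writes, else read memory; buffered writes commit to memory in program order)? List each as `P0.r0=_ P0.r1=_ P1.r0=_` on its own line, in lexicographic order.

P0.r0=0 P0.r1=0 P1.r0=0
P0.r0=0 P0.r1=0 P1.r0=1
P0.r0=0 P0.r1=1 P1.r0=0
P0.r0=0 P0.r1=1 P1.r0=1
P0.r0=1 P0.r1=1 P1.r0=0
P0.r0=1 P0.r1=1 P1.r0=1

outcome vector order: (P0.r0,P0.r1,P1.r0)
|TSO outcomes| = 6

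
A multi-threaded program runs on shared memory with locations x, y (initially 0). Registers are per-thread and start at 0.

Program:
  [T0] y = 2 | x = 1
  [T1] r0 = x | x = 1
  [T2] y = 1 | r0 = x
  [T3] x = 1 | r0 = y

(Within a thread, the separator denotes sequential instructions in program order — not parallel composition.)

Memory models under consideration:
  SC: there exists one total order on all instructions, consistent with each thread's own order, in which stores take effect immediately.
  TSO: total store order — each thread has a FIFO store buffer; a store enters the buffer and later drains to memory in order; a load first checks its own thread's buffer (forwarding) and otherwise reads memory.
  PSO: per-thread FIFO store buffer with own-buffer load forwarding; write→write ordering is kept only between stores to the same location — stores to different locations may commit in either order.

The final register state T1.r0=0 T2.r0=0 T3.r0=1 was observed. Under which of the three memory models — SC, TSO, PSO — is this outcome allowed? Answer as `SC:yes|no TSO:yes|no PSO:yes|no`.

outcome vector order: (T1.r0,T2.r0,T3.r0)
[SC] allowed = {0/0/1; 0/0/2; 0/1/0; 0/1/1; 0/1/2; 1/0/1; 1/0/2; 1/1/0; 1/1/1; 1/1/2}
[TSO] allowed = {0/0/0; 0/0/1; 0/0/2; 0/1/0; 0/1/1; 0/1/2; 1/0/0; 1/0/1; 1/0/2; 1/1/0; 1/1/1; 1/1/2}
[PSO] allowed = {0/0/0; 0/0/1; 0/0/2; 0/1/0; 0/1/1; 0/1/2; 1/0/0; 1/0/1; 1/0/2; 1/1/0; 1/1/1; 1/1/2}
target 0/0/1 ∈ {SC,TSO,PSO}

SC:yes TSO:yes PSO:yes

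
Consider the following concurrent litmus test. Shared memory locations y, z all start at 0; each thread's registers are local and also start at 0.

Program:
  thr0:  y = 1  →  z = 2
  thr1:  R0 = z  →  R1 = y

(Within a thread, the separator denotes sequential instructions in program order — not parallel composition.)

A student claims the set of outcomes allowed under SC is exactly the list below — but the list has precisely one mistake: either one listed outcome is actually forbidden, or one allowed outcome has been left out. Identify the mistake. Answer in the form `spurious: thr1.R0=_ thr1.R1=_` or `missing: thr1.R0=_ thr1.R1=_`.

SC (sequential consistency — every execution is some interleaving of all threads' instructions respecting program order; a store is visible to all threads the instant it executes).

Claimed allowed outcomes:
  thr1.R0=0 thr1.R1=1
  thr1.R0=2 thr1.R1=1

missing: thr1.R0=0 thr1.R1=0

outcome vector order: (thr1.R0,thr1.R1)
SC (3): (0,0), (0,1), (2,1)
SC∖claimed = {(0,0)}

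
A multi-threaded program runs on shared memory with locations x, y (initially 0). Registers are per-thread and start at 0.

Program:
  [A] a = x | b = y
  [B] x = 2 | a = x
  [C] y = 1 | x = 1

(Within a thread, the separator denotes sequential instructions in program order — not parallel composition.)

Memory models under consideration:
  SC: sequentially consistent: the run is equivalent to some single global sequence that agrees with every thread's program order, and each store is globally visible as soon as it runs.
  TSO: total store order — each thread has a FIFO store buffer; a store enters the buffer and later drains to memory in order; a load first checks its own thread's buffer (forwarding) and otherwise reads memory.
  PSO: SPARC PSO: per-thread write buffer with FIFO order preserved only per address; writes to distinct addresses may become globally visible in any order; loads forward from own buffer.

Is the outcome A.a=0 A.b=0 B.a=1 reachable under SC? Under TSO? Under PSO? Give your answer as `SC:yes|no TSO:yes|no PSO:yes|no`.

SC:yes TSO:yes PSO:yes

outcome vector order: (A.a,A.b,B.a)
[SC] allowed = {<0 0 1>, <0 0 2>, <0 1 1>, <0 1 2>, <1 1 1>, <1 1 2>, <2 0 1>, <2 0 2>, <2 1 1>, <2 1 2>}
[TSO] allowed = {<0 0 1>, <0 0 2>, <0 1 1>, <0 1 2>, <1 1 1>, <1 1 2>, <2 0 1>, <2 0 2>, <2 1 1>, <2 1 2>}
[PSO] allowed = {<0 0 1>, <0 0 2>, <0 1 1>, <0 1 2>, <1 0 1>, <1 0 2>, <1 1 1>, <1 1 2>, <2 0 1>, <2 0 2>, <2 1 1>, <2 1 2>}
target <0 0 1> ∈ {SC,TSO,PSO}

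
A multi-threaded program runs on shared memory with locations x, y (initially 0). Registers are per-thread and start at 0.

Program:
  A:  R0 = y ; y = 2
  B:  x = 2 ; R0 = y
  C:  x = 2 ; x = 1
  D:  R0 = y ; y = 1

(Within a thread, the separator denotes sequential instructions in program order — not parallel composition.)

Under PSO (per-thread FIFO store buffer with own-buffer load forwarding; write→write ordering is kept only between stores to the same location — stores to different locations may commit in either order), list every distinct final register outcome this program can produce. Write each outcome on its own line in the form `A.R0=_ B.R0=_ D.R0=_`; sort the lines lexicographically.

A.R0=0 B.R0=0 D.R0=0
A.R0=0 B.R0=0 D.R0=2
A.R0=0 B.R0=1 D.R0=0
A.R0=0 B.R0=1 D.R0=2
A.R0=0 B.R0=2 D.R0=0
A.R0=0 B.R0=2 D.R0=2
A.R0=1 B.R0=0 D.R0=0
A.R0=1 B.R0=1 D.R0=0
A.R0=1 B.R0=2 D.R0=0

outcome vector order: (A.R0,B.R0,D.R0)
|PSO outcomes| = 9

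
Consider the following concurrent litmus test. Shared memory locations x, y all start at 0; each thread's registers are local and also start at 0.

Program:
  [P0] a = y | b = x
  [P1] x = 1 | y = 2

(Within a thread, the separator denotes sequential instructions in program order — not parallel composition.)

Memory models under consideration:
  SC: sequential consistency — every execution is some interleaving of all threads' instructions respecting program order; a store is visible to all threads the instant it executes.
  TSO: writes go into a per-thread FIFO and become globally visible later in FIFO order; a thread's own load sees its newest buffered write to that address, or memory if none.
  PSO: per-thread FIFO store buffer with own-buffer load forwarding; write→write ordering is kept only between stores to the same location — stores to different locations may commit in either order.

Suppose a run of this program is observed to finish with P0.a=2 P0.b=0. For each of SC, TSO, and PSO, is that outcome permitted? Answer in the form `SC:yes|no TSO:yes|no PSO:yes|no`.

SC:no TSO:no PSO:yes

outcome vector order: (P0.a,P0.b)
[SC] allowed = {0/0; 0/1; 2/1}
[TSO] allowed = {0/0; 0/1; 2/1}
[PSO] allowed = {0/0; 0/1; 2/0; 2/1}
target 2/0 ∈ {PSO}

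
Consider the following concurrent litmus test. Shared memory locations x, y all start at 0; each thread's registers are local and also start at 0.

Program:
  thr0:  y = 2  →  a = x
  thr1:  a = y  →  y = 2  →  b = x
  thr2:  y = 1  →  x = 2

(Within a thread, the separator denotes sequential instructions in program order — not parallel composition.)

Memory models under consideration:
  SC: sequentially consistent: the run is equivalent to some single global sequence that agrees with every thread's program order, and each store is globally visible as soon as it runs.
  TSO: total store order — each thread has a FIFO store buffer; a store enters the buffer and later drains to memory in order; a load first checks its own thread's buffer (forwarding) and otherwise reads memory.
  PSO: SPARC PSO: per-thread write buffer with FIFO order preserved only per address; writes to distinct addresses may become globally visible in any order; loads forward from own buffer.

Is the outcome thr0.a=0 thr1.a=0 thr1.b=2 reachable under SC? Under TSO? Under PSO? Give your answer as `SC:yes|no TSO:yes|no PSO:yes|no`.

SC:yes TSO:yes PSO:yes

outcome vector order: (thr0.a,thr1.a,thr1.b)
SC: 12 outcomes — {(0,0,0), (0,0,2), (0,1,0), (0,1,2), (0,2,0), (0,2,2), (2,0,0), (2,0,2), (2,1,0), (2,1,2), (2,2,0), (2,2,2)}
TSO: 12 outcomes — {(0,0,0), (0,0,2), (0,1,0), (0,1,2), (0,2,0), (0,2,2), (2,0,0), (2,0,2), (2,1,0), (2,1,2), (2,2,0), (2,2,2)}
PSO: 12 outcomes — {(0,0,0), (0,0,2), (0,1,0), (0,1,2), (0,2,0), (0,2,2), (2,0,0), (2,0,2), (2,1,0), (2,1,2), (2,2,0), (2,2,2)}
target (0,0,2) ∈ {SC,TSO,PSO}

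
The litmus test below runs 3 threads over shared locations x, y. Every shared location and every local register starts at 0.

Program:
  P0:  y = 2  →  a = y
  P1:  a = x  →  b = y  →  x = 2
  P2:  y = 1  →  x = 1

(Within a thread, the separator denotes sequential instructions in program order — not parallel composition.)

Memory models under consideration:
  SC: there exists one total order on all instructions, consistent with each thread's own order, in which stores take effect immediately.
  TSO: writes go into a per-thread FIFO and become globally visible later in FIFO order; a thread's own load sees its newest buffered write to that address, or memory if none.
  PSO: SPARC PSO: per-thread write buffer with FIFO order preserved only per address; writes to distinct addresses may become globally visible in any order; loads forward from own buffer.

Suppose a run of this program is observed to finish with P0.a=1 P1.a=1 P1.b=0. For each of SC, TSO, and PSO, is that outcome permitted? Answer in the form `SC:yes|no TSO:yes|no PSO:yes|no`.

outcome vector order: (P0.a,P1.a,P1.b)
SC (9): 100; 101; 102; 111; 200; 201; 202; 211; 212
TSO (9): 100; 101; 102; 111; 200; 201; 202; 211; 212
PSO (12): 100; 101; 102; 110; 111; 112; 200; 201; 202; 210; 211; 212
target 110 ∈ {PSO}

SC:no TSO:no PSO:yes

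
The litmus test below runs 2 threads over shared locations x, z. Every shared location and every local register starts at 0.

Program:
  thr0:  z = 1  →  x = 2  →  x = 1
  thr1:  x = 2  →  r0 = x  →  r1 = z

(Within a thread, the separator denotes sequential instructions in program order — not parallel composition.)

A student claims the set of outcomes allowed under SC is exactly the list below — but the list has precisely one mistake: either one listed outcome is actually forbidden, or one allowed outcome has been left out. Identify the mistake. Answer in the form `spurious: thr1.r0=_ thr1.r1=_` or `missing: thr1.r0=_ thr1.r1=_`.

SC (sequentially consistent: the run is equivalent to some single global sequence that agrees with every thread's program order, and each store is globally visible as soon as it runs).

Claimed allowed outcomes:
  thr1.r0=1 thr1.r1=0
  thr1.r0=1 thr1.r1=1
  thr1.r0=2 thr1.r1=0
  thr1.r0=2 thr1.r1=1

outcome vector order: (thr1.r0,thr1.r1)
SC (3): 1/1; 2/0; 2/1
claimed∖SC = {1/0}

spurious: thr1.r0=1 thr1.r1=0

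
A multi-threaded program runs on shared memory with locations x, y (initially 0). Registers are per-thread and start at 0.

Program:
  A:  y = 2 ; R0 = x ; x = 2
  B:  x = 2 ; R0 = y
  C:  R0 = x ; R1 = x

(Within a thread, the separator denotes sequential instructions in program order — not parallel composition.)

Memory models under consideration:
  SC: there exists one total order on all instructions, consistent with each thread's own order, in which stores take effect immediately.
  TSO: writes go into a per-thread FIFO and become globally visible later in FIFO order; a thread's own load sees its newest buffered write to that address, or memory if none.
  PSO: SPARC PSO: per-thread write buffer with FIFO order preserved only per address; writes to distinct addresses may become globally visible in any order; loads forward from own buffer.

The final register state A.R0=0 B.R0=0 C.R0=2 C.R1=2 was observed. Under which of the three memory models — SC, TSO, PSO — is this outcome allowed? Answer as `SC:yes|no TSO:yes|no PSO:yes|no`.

SC:no TSO:yes PSO:yes

outcome vector order: (A.R0,B.R0,C.R0,C.R1)
SC: 9 outcomes — {(0,2,0,0), (0,2,0,2), (0,2,2,2), (2,0,0,0), (2,0,0,2), (2,0,2,2), (2,2,0,0), (2,2,0,2), (2,2,2,2)}
TSO: 12 outcomes — {(0,0,0,0), (0,0,0,2), (0,0,2,2), (0,2,0,0), (0,2,0,2), (0,2,2,2), (2,0,0,0), (2,0,0,2), (2,0,2,2), (2,2,0,0), (2,2,0,2), (2,2,2,2)}
PSO: 12 outcomes — {(0,0,0,0), (0,0,0,2), (0,0,2,2), (0,2,0,0), (0,2,0,2), (0,2,2,2), (2,0,0,0), (2,0,0,2), (2,0,2,2), (2,2,0,0), (2,2,0,2), (2,2,2,2)}
target (0,0,2,2) ∈ {TSO,PSO}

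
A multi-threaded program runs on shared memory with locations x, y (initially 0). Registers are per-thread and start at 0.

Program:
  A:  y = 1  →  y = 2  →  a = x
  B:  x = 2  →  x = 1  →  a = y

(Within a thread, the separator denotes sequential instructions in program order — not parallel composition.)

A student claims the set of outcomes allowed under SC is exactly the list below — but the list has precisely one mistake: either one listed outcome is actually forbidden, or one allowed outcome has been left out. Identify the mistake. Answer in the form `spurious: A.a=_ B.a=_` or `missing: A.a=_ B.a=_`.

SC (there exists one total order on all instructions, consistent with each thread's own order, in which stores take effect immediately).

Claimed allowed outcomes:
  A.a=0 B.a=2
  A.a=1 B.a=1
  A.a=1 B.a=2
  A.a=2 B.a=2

missing: A.a=1 B.a=0

outcome vector order: (A.a,B.a)
SC (5): 0/2 1/0 1/1 1/2 2/2
SC∖claimed = {1/0}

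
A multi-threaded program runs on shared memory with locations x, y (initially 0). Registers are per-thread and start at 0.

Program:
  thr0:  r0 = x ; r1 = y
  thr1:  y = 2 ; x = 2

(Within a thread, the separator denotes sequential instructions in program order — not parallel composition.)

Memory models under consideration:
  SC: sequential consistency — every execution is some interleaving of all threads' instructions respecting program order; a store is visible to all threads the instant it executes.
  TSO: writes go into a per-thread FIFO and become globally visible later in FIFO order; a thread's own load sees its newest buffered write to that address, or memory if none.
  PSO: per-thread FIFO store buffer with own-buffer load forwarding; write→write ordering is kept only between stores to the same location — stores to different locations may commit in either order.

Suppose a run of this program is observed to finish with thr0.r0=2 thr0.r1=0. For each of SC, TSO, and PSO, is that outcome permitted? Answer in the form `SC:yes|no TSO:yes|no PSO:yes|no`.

outcome vector order: (thr0.r0,thr0.r1)
[SC] allowed = {00; 02; 22}
[TSO] allowed = {00; 02; 22}
[PSO] allowed = {00; 02; 20; 22}
target 20 ∈ {PSO}

SC:no TSO:no PSO:yes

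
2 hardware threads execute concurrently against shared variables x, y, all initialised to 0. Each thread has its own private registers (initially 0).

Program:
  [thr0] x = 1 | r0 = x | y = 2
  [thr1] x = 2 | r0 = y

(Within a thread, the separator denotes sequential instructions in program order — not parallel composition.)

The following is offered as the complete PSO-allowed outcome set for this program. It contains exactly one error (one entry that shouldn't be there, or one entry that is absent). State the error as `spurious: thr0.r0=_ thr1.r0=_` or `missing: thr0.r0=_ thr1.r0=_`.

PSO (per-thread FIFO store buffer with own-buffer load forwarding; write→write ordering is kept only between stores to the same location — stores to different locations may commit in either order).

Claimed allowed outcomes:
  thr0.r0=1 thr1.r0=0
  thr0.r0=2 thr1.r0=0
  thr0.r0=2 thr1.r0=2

missing: thr0.r0=1 thr1.r0=2

outcome vector order: (thr0.r0,thr1.r0)
PSO: 4 outcomes — {10; 12; 20; 22}
PSO∖claimed = {12}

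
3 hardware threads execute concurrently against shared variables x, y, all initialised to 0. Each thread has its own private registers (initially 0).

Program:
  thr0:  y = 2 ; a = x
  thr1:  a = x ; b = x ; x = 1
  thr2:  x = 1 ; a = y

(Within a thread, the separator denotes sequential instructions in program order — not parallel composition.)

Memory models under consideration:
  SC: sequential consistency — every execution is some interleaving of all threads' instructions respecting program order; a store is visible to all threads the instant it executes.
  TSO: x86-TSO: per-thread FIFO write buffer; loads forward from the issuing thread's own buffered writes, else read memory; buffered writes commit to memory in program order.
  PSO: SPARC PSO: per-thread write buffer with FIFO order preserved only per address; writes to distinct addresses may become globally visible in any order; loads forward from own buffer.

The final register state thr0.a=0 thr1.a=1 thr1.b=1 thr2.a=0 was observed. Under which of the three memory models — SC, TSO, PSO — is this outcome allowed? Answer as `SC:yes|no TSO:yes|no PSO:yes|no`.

outcome vector order: (thr0.a,thr1.a,thr1.b,thr2.a)
SC (9): <0 0 0 2>, <0 0 1 2>, <0 1 1 2>, <1 0 0 0>, <1 0 0 2>, <1 0 1 0>, <1 0 1 2>, <1 1 1 0>, <1 1 1 2>
TSO (12): <0 0 0 0>, <0 0 0 2>, <0 0 1 0>, <0 0 1 2>, <0 1 1 0>, <0 1 1 2>, <1 0 0 0>, <1 0 0 2>, <1 0 1 0>, <1 0 1 2>, <1 1 1 0>, <1 1 1 2>
PSO (12): <0 0 0 0>, <0 0 0 2>, <0 0 1 0>, <0 0 1 2>, <0 1 1 0>, <0 1 1 2>, <1 0 0 0>, <1 0 0 2>, <1 0 1 0>, <1 0 1 2>, <1 1 1 0>, <1 1 1 2>
target <0 1 1 0> ∈ {TSO,PSO}

SC:no TSO:yes PSO:yes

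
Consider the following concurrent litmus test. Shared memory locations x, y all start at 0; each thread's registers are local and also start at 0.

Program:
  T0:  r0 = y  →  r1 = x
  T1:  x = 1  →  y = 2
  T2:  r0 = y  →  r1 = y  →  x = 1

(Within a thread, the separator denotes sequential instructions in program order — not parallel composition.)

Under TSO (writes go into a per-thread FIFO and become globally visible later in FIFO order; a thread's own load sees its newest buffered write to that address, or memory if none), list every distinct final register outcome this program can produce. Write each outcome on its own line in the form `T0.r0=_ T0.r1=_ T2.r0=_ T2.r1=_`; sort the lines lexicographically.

outcome vector order: (T0.r0,T0.r1,T2.r0,T2.r1)
|TSO outcomes| = 9

T0.r0=0 T0.r1=0 T2.r0=0 T2.r1=0
T0.r0=0 T0.r1=0 T2.r0=0 T2.r1=2
T0.r0=0 T0.r1=0 T2.r0=2 T2.r1=2
T0.r0=0 T0.r1=1 T2.r0=0 T2.r1=0
T0.r0=0 T0.r1=1 T2.r0=0 T2.r1=2
T0.r0=0 T0.r1=1 T2.r0=2 T2.r1=2
T0.r0=2 T0.r1=1 T2.r0=0 T2.r1=0
T0.r0=2 T0.r1=1 T2.r0=0 T2.r1=2
T0.r0=2 T0.r1=1 T2.r0=2 T2.r1=2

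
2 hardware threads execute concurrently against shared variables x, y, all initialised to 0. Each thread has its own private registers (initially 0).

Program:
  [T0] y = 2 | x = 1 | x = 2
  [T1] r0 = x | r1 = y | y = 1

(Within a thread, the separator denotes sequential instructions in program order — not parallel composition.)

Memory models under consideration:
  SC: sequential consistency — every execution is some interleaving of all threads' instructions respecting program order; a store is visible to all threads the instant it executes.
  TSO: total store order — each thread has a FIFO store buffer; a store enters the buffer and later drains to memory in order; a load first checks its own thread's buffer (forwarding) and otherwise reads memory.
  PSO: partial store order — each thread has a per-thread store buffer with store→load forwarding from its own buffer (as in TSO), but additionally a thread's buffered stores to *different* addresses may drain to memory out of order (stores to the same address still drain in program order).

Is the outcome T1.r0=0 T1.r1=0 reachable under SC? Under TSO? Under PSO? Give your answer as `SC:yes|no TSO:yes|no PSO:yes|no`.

outcome vector order: (T1.r0,T1.r1)
[SC] allowed = {0/0 0/2 1/2 2/2}
[TSO] allowed = {0/0 0/2 1/2 2/2}
[PSO] allowed = {0/0 0/2 1/0 1/2 2/0 2/2}
target 0/0 ∈ {SC,TSO,PSO}

SC:yes TSO:yes PSO:yes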